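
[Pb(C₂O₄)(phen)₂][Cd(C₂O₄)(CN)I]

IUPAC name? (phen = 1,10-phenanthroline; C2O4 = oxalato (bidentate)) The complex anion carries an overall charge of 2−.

The complex anion is given as 2−; its ligand charges sum to -4, so Cd = +2.
A 1:1 salt means the cation carries the equal and opposite charge, 2+.
Cation: ligand charges sum to -2; for the ion to be 2+, Pb = +4.

oxalatobis(1,10-phenanthroline)lead(IV) cyanoiodooxalatocadmate(II)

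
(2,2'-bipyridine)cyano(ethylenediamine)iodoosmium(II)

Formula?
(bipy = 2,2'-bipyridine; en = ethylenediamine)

[Os(bipy)(CN)(en)I]

Ligands: 1 iodo (I, -1), 1 2,2'-bipyridine (bipy, neutral), 1 cyano (CN, -1), 1 ethylenediamine (en, neutral). Ligand charge sum = -2.
With Os in oxidation state +2, the complex ion is [Os...].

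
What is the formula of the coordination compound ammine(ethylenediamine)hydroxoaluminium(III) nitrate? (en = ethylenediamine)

Ligands: 1 ammine (NH3, neutral), 1 ethylenediamine (en, neutral), 1 hydroxo (OH, -1). Ligand charge sum = -1.
Charge balance with nitrate (-1) requires 1 complex ion per 2 nitrate.

[Al(en)(NH3)(OH)](NO3)2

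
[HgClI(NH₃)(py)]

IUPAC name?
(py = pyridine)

amminechloroiodo(pyridine)mercury(II)

There is no counter-ion, so the complex is neutral overall.
Ligand charges: 1×pyridine (neutral), 1×iodo (-1 each), 1×chloro (-1 each), 1×ammine (neutral); total -2. So Hg + (-2) = 0, giving Hg = +2.
Ligands are named alphabetically: ammine before chloro before iodo before pyridine.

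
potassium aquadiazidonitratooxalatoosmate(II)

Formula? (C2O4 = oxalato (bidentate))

K3[Os(C2O4)(H2O)(N3)2(NO3)]

Ligands: 1 aqua (H2O, neutral), 1 oxalato (C2O4, -2), 2 azido (N3, -1), 1 nitrato (NO3, -1). Ligand charge sum = -5.
With Os in oxidation state +2, the complex ion is [Os...]^3−.
Charge balance with potassium (+1) requires 1 complex ion per 3 potassium.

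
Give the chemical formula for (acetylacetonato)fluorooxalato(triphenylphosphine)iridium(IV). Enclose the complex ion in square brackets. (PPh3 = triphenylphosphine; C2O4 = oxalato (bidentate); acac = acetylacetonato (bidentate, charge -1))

Ligands: 1 triphenylphosphine (PPh3, neutral), 1 oxalato (C2O4, -2), 1 acetylacetonato (acac, -1), 1 fluoro (F, -1). Ligand charge sum = -4.
With Ir in oxidation state +4, the complex ion is [Ir...].

[Ir(acac)(C2O4)F(PPh3)]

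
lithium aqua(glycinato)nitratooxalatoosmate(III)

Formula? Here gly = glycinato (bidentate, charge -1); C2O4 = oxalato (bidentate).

Ligands: 1 aqua (H2O, neutral), 1 glycinato (gly, -1), 1 nitrato (NO3, -1), 1 oxalato (C2O4, -2). Ligand charge sum = -4.
Charge balance with lithium (+1) requires 1 complex ion per 1 lithium.

Li[Os(C2O4)(gly)(H2O)(NO3)]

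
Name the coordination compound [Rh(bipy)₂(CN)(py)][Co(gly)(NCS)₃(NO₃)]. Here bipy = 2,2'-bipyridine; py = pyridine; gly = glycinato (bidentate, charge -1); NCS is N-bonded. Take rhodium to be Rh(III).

bis(2,2'-bipyridine)cyano(pyridine)rhodium(III) (glycinato)triisothiocyanatonitratocobaltate(III)

Rh is given as +3; the cation's ligand charges sum to -1, so the complex cation is 2+.
A 1:1 salt means the anion carries the equal and opposite charge, 2−.
Anion: ligand charges sum to -5; for the ion to be 2−, Co = +3.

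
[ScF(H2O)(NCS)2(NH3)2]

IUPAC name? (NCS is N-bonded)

There is no counter-ion, so the complex is neutral overall.
Ligand charges: 1×fluoro (-1 each), 1×aqua (neutral), 2×isothiocyanato (-1 each), 2×ammine (neutral); total -3. So Sc + (-3) = 0, giving Sc = +3.
Ligands are named alphabetically: ammine before aqua before fluoro before isothiocyanato.

diammineaquafluorodiisothiocyanatoscandium(III)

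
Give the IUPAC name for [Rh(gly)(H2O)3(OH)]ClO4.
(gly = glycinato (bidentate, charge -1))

triaqua(glycinato)hydroxorhodium(III) perchlorate

The 1 perchlorate counter-ion carries a total charge of -1, so each complex ion is 1+.
Ligand charges: 1×glycinato (-1 each), 3×aqua (neutral), 1×hydroxo (-1 each); total -2. So Rh + (-2) = 1+, giving Rh = +3.
Ligands are named alphabetically: aqua before glycinato before hydroxo.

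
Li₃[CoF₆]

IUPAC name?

The 3 lithium counter-ions carry a total charge of +3, so each complex ion is 3−.
Ligand charges: 6×fluoro (-1 each); total -6. So Co + (-6) = 3−, giving Co = +3.
The complex ion is anionic, so cobalt takes the -ate form cobaltate(III).

lithium hexafluorocobaltate(III)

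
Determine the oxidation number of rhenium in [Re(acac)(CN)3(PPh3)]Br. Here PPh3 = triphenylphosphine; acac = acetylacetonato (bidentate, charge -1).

+5

1 bromide outside the brackets (-1 each) → the complex ion is 1+.
Ligand charges: 1×PPh3 neutral; 3×CN = -3; 1×acac = -1; sum -4.
Re + (-4) = 1+ ⇒ Re is +5.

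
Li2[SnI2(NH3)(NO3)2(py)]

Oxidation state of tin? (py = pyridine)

2 lithium outside the brackets (+1 each) → the complex ion is 2−.
Ligand charges: 1×NH3 neutral; 2×I = -2; 2×NO3 = -2; 1×py neutral; sum -4.
Sn + (-4) = 2− ⇒ Sn is +2.

+2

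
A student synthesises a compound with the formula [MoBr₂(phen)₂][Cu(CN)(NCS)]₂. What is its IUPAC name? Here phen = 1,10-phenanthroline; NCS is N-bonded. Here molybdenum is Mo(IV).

dibromobis(1,10-phenanthroline)molybdenum(IV) cyanoisothiocyanatocuprate(I)

Mo is given as +4; the cation's ligand charges sum to -2, so the complex cation is 2+.
With 2 anions per cation, each anion must be 2/2 = 1−.
Anion: ligand charges sum to -2; for the ion to be 1−, Cu = +1.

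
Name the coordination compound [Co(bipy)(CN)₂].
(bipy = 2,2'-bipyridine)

There is no counter-ion, so the complex is neutral overall.
Ligand charges: 2×cyano (-1 each), 1×2,2'-bipyridine (neutral); total -2. So Co + (-2) = 0, giving Co = +2.
Ligands are named alphabetically: bipyridine before cyano.

(2,2'-bipyridine)dicyanocobalt(II)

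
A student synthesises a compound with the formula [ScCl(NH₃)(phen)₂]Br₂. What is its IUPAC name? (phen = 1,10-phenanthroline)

amminechlorobis(1,10-phenanthroline)scandium(III) bromide

The 2 bromide counter-ions carry a total charge of -2, so each complex ion is 2+.
Ligand charges: 1×ammine (neutral), 1×chloro (-1 each), 2×1,10-phenanthroline (neutral); total -1. So Sc + (-1) = 2+, giving Sc = +3.
Ligands are named alphabetically: ammine before chloro before phenanthroline.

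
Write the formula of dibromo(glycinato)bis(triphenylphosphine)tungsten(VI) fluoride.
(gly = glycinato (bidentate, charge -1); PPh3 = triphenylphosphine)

Ligands: 2 bromo (Br, -1), 1 glycinato (gly, -1), 2 triphenylphosphine (PPh3, neutral). Ligand charge sum = -3.
Charge balance with fluoride (-1) requires 1 complex ion per 3 fluoride.

[WBr2(gly)(PPh3)2]F3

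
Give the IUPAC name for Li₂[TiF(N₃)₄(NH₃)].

lithium amminetetraazidofluorotitanate(III)

The 2 lithium counter-ions carry a total charge of +2, so each complex ion is 2−.
Ligand charges: 1×ammine (neutral), 1×fluoro (-1 each), 4×azido (-1 each); total -5. So Ti + (-5) = 2−, giving Ti = +3.
The complex ion is anionic, so titanium takes the -ate form titanate(III).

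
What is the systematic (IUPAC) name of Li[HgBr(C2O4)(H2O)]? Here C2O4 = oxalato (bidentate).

lithium aquabromooxalatomercurate(II)

The 1 lithium counter-ion carries a total charge of +1, so each complex ion is 1−.
Ligand charges: 1×oxalato (-2 each), 1×aqua (neutral), 1×bromo (-1 each); total -3. So Hg + (-3) = 1−, giving Hg = +2.
Ligands are named alphabetically: aqua before bromo before oxalato.
The complex ion is anionic, so mercury takes the -ate form mercurate(II).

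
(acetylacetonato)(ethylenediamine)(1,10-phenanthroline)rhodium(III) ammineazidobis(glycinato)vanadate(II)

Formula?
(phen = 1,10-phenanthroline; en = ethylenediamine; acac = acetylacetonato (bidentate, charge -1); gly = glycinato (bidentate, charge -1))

[Rh(acac)(en)(phen)][V(gly)2(N3)(NH3)]2

Cation [Rh…]: ligand charges -1, Rh(III) ⇒ ion charge 2+.
Anion [V…]: ligand charges -3, V(II) ⇒ ion charge 1−.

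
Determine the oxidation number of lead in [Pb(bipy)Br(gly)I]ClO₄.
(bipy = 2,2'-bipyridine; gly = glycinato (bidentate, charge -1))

+4

1 perchlorate outside the brackets (-1 each) → the complex ion is 1+.
Ligand charges: 1×bipy neutral; 1×I = -1; 1×gly = -1; 1×Br = -1; sum -3.
Pb + (-3) = 1+ ⇒ Pb is +4.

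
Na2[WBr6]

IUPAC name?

sodium hexabromotungstate(IV)

The 2 sodium counter-ions carry a total charge of +2, so each complex ion is 2−.
Ligand charges: 6×bromo (-1 each); total -6. So W + (-6) = 2−, giving W = +4.
The complex ion is anionic, so tungsten takes the -ate form tungstate(IV).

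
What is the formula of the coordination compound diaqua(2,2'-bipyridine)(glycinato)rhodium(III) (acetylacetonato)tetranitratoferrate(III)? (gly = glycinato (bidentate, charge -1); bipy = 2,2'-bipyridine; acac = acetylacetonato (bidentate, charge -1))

Cation [Rh…]: ligand charges -1, Rh(III) ⇒ ion charge 2+.
Anion [Fe…]: ligand charges -5, Fe(III) ⇒ ion charge 2−.
One 2+ cation balances one 2− anion.

[Rh(bipy)(gly)(H2O)2][Fe(acac)(NO3)4]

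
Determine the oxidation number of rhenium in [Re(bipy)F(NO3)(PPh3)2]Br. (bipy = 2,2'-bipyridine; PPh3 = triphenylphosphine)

+3

1 bromide outside the brackets (-1 each) → the complex ion is 1+.
Ligand charges: 1×bipy neutral; 2×PPh3 neutral; 1×F = -1; 1×NO3 = -1; sum -2.
Re + (-2) = 1+ ⇒ Re is +3.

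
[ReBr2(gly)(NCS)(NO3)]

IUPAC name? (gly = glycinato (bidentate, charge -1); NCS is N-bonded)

There is no counter-ion, so the complex is neutral overall.
Ligand charges: 1×glycinato (-1 each), 2×bromo (-1 each), 1×nitrato (-1 each), 1×isothiocyanato (-1 each); total -5. So Re + (-5) = 0, giving Re = +5.
Ligands are named alphabetically: bromo before glycinato before isothiocyanato before nitrato.

dibromo(glycinato)isothiocyanatonitratorhenium(V)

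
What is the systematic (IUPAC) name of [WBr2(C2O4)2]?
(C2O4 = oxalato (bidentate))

There is no counter-ion, so the complex is neutral overall.
Ligand charges: 2×oxalato (-2 each), 2×bromo (-1 each); total -6. So W + (-6) = 0, giving W = +6.
Ligands are named alphabetically: bromo before oxalato.

dibromodioxalatotungsten(VI)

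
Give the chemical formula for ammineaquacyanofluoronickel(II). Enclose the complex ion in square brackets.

[Ni(CN)F(H2O)(NH3)]

Ligands: 1 ammine (NH3, neutral), 1 cyano (CN, -1), 1 aqua (H2O, neutral), 1 fluoro (F, -1). Ligand charge sum = -2.
With Ni in oxidation state +2, the complex ion is [Ni...].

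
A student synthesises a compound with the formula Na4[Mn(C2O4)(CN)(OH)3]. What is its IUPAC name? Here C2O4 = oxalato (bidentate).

The 4 sodium counter-ions carry a total charge of +4, so each complex ion is 4−.
Ligand charges: 3×hydroxo (-1 each), 1×cyano (-1 each), 1×oxalato (-2 each); total -6. So Mn + (-6) = 4−, giving Mn = +2.
Ligands are named alphabetically: cyano before hydroxo before oxalato.
The complex ion is anionic, so manganese takes the -ate form manganate(II).

sodium cyanotrihydroxooxalatomanganate(II)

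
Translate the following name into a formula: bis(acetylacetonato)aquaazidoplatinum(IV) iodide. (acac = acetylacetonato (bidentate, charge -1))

Ligands: 1 azido (N3, -1), 1 aqua (H2O, neutral), 2 acetylacetonato (acac, -1). Ligand charge sum = -3.
With Pt in oxidation state +4, the complex ion is [Pt...]^1+.
Charge balance with iodide (-1) requires 1 complex ion per 1 iodide.

[Pt(acac)2(H2O)(N3)]I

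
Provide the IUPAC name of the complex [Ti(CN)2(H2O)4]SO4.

tetraaquadicyanotitanium(IV) sulfate

The 1 sulfate counter-ion carries a total charge of -2, so each complex ion is 2+.
Ligand charges: 2×cyano (-1 each), 4×aqua (neutral); total -2. So Ti + (-2) = 2+, giving Ti = +4.
Ligands are named alphabetically: aqua before cyano.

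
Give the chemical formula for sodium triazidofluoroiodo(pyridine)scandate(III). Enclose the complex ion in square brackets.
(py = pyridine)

Na2[ScFI(N3)3(py)]

Ligands: 1 iodo (I, -1), 1 fluoro (F, -1), 1 pyridine (py, neutral), 3 azido (N3, -1). Ligand charge sum = -5.
Charge balance with sodium (+1) requires 1 complex ion per 2 sodium.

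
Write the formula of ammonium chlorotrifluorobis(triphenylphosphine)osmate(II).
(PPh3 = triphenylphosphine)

(NH4)2[OsClF3(PPh3)2]

Ligands: 1 chloro (Cl, -1), 2 triphenylphosphine (PPh3, neutral), 3 fluoro (F, -1). Ligand charge sum = -4.
With Os in oxidation state +2, the complex ion is [Os...]^2−.
Charge balance with ammonium (+1) requires 1 complex ion per 2 ammonium.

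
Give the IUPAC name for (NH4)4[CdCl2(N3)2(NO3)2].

ammonium diazidodichlorodinitratocadmate(II)

The 4 ammonium counter-ions carry a total charge of +4, so each complex ion is 4−.
Ligand charges: 2×chloro (-1 each), 2×nitrato (-1 each), 2×azido (-1 each); total -6. So Cd + (-6) = 4−, giving Cd = +2.
The complex ion is anionic, so cadmium takes the -ate form cadmate(II).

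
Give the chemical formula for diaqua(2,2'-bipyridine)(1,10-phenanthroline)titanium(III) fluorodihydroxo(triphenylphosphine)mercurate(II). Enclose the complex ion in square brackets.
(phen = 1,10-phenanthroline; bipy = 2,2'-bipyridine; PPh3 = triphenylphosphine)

[Ti(bipy)(H2O)2(phen)][HgF(OH)2(PPh3)]3

Cation [Ti…]: ligand charges 0, Ti(III) ⇒ ion charge 3+.
Anion [Hg…]: ligand charges -3, Hg(II) ⇒ ion charge 1−.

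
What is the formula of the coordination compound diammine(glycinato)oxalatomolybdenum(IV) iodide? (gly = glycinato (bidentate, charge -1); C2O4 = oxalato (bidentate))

Ligands: 1 glycinato (gly, -1), 1 oxalato (C2O4, -2), 2 ammine (NH3, neutral). Ligand charge sum = -3.
With Mo in oxidation state +4, the complex ion is [Mo...]^1+.
Charge balance with iodide (-1) requires 1 complex ion per 1 iodide.

[Mo(C2O4)(gly)(NH3)2]I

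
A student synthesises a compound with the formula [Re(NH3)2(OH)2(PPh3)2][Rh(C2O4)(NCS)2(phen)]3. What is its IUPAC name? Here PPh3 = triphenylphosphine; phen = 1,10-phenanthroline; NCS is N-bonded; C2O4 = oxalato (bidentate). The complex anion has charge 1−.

The complex anion is given as 1−; its ligand charges sum to -4, so Rh = +3.
With 3 anions per cation, the cation must be 3×1 = 3+.
Cation: ligand charges sum to -2; for the ion to be 3+, Re = +5.

diamminedihydroxobis(triphenylphosphine)rhenium(V) diisothiocyanatooxalato(1,10-phenanthroline)rhodate(III)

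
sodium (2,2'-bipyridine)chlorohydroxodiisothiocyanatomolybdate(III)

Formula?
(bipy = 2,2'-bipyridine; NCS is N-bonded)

Ligands: 1 hydroxo (OH, -1), 1 2,2'-bipyridine (bipy, neutral), 1 chloro (Cl, -1), 2 isothiocyanato (NCS, -1). Ligand charge sum = -4.
Charge balance with sodium (+1) requires 1 complex ion per 1 sodium.

Na[Mo(bipy)Cl(NCS)2(OH)]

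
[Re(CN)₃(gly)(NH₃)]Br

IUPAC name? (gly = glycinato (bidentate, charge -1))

amminetricyano(glycinato)rhenium(V) bromide

The 1 bromide counter-ion carries a total charge of -1, so each complex ion is 1+.
Ligand charges: 1×glycinato (-1 each), 1×ammine (neutral), 3×cyano (-1 each); total -4. So Re + (-4) = 1+, giving Re = +5.
Ligands are named alphabetically: ammine before cyano before glycinato.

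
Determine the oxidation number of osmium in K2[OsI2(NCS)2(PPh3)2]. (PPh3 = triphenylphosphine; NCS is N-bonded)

2 potassium outside the brackets (+1 each) → the complex ion is 2−.
Ligand charges: 2×I = -2; 2×PPh3 neutral; 2×NCS = -2; sum -4.
Os + (-4) = 2− ⇒ Os is +2.

+2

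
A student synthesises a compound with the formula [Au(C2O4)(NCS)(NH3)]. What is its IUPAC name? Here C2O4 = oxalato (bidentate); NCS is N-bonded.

There is no counter-ion, so the complex is neutral overall.
Ligand charges: 1×oxalato (-2 each), 1×ammine (neutral), 1×isothiocyanato (-1 each); total -3. So Au + (-3) = 0, giving Au = +3.
Ligands are named alphabetically: ammine before isothiocyanato before oxalato.

ammineisothiocyanatooxalatogold(III)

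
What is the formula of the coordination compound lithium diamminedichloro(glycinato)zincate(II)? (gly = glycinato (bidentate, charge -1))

Li[ZnCl2(gly)(NH3)2]

Ligands: 2 ammine (NH3, neutral), 1 glycinato (gly, -1), 2 chloro (Cl, -1). Ligand charge sum = -3.
Charge balance with lithium (+1) requires 1 complex ion per 1 lithium.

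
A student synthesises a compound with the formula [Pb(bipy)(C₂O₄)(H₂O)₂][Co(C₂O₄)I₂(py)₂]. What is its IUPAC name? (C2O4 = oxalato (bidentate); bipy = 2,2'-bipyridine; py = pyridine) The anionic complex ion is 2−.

Both ions are complex: the cation is named first with the plain metal name, the anion second with the -ate form; each ion's ligands are alphabetised independently.
The complex anion is given as 2−; its ligand charges sum to -4, so Co = +2.
A 1:1 salt means the cation carries the equal and opposite charge, 2+.
Cation: ligand charges sum to -2; for the ion to be 2+, Pb = +4.

diaqua(2,2'-bipyridine)oxalatolead(IV) diiodooxalatobis(pyridine)cobaltate(II)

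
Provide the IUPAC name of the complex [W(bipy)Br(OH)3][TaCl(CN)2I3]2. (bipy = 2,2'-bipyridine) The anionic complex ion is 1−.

The complex anion is given as 1−; its ligand charges sum to -6, so Ta = +5.
With 2 anions per cation, the cation must be 2×1 = 2+.
Cation: ligand charges sum to -4; for the ion to be 2+, W = +6.

(2,2'-bipyridine)bromotrihydroxotungsten(VI) chlorodicyanotriiodotantalate(V)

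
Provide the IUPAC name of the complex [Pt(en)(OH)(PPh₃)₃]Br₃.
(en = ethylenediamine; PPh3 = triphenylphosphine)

(ethylenediamine)hydroxotris(triphenylphosphine)platinum(IV) bromide

The 3 bromide counter-ions carry a total charge of -3, so each complex ion is 3+.
Ligand charges: 1×hydroxo (-1 each), 1×ethylenediamine (neutral), 3×triphenylphosphine (neutral); total -1. So Pt + (-1) = 3+, giving Pt = +4.
Ligands are named alphabetically: ethylenediamine before hydroxo before triphenylphosphine.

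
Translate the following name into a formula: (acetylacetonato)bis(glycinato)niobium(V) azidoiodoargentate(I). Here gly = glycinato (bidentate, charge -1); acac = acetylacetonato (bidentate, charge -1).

[Nb(acac)(gly)2][AgI(N3)]2

Cation [Nb…]: ligand charges -3, Nb(V) ⇒ ion charge 2+.
Anion [Ag…]: ligand charges -2, Ag(I) ⇒ ion charge 1−.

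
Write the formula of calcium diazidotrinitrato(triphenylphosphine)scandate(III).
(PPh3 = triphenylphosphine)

Ca[Sc(N3)2(NO3)3(PPh3)]

Ligands: 3 nitrato (NO3, -1), 2 azido (N3, -1), 1 triphenylphosphine (PPh3, neutral). Ligand charge sum = -5.
With Sc in oxidation state +3, the complex ion is [Sc...]^2−.
Charge balance with calcium (+2) requires 1 complex ion per 1 calcium.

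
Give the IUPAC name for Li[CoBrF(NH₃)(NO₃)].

lithium amminebromofluoronitratocobaltate(II)

The 1 lithium counter-ion carries a total charge of +1, so each complex ion is 1−.
Ligand charges: 1×ammine (neutral), 1×bromo (-1 each), 1×nitrato (-1 each), 1×fluoro (-1 each); total -3. So Co + (-3) = 1−, giving Co = +2.
Ligands are named alphabetically: ammine before bromo before fluoro before nitrato.
The complex ion is anionic, so cobalt takes the -ate form cobaltate(II).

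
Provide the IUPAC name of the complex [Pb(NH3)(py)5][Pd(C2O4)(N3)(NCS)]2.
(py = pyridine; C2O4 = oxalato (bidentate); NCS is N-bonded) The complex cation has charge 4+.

Both ions are complex: the cation is named first with the plain metal name, the anion second with the -ate form; each ion's ligands are alphabetised independently.
The complex cation is given as 4+; its ligand charges sum to 0, so Pb = +4.
With 2 anions per cation, each anion must be 4/2 = 2−.
Anion: ligand charges sum to -4; for the ion to be 2−, Pd = +2.

amminepentakis(pyridine)lead(IV) azidoisothiocyanatooxalatopalladate(II)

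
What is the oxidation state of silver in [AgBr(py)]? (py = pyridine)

+1

No counter-ion: the bracketed complex is neutral.
Ligand charges: 1×Br = -1; 1×py neutral; sum -1.
Ag + (-1) = 0 ⇒ Ag is +1.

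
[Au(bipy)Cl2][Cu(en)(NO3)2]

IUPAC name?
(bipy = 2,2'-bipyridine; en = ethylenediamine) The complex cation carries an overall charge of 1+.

The complex cation is given as 1+; its ligand charges sum to -2, so Au = +3.
A 1:1 salt means the anion carries the equal and opposite charge, 1−.
Anion: ligand charges sum to -2; for the ion to be 1−, Cu = +1.

(2,2'-bipyridine)dichlorogold(III) (ethylenediamine)dinitratocuprate(I)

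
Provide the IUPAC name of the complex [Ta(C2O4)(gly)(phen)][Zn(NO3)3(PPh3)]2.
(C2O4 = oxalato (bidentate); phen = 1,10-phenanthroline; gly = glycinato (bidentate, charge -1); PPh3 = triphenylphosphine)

Both ions are complex: the cation is named first with the plain metal name, the anion second with the -ate form; each ion's ligands are alphabetised independently.
Zinc is always +2 in its complexes; the anion's ligand charges sum to -3, so the complex anion is 1−.
With 2 anions per cation, the cation must be 2×1 = 2+.
Cation: ligand charges sum to -3; for the ion to be 2+, Ta = +5.

(glycinato)oxalato(1,10-phenanthroline)tantalum(V) trinitrato(triphenylphosphine)zincate(II)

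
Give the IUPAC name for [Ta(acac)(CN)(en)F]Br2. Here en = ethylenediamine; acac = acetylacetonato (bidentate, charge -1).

(acetylacetonato)cyano(ethylenediamine)fluorotantalum(V) bromide

The 2 bromide counter-ions carry a total charge of -2, so each complex ion is 2+.
Ligand charges: 1×ethylenediamine (neutral), 1×fluoro (-1 each), 1×acetylacetonato (-1 each), 1×cyano (-1 each); total -3. So Ta + (-3) = 2+, giving Ta = +5.
Ligands are named alphabetically: acetylacetonato before cyano before ethylenediamine before fluoro.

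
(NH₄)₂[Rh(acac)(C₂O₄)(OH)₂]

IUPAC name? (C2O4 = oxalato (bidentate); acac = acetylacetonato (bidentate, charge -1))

ammonium (acetylacetonato)dihydroxooxalatorhodate(III)

The 2 ammonium counter-ions carry a total charge of +2, so each complex ion is 2−.
Ligand charges: 2×hydroxo (-1 each), 1×oxalato (-2 each), 1×acetylacetonato (-1 each); total -5. So Rh + (-5) = 2−, giving Rh = +3.
Ligands are named alphabetically: acetylacetonato before hydroxo before oxalato.
The complex ion is anionic, so rhodium takes the -ate form rhodate(III).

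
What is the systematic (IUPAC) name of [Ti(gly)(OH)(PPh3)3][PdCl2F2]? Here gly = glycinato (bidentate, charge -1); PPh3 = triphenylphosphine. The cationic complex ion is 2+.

Both ions are complex: the cation is named first with the plain metal name, the anion second with the -ate form; each ion's ligands are alphabetised independently.
The complex cation is given as 2+; its ligand charges sum to -2, so Ti = +4.
A 1:1 salt means the anion carries the equal and opposite charge, 2−.
Anion: ligand charges sum to -4; for the ion to be 2−, Pd = +2.

(glycinato)hydroxotris(triphenylphosphine)titanium(IV) dichlorodifluoropalladate(II)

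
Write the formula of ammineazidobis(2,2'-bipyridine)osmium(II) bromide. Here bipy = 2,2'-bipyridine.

Ligands: 2 2,2'-bipyridine (bipy, neutral), 1 azido (N3, -1), 1 ammine (NH3, neutral). Ligand charge sum = -1.
With Os in oxidation state +2, the complex ion is [Os...]^1+.
Charge balance with bromide (-1) requires 1 complex ion per 1 bromide.

[Os(bipy)2(N3)(NH3)]Br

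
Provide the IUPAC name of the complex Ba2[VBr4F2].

barium tetrabromodifluorovanadate(II)

The 2 barium counter-ions carry a total charge of +4, so each complex ion is 4−.
Ligand charges: 4×bromo (-1 each), 2×fluoro (-1 each); total -6. So V + (-6) = 4−, giving V = +2.
Ligands are named alphabetically: bromo before fluoro.
The complex ion is anionic, so vanadium takes the -ate form vanadate(II).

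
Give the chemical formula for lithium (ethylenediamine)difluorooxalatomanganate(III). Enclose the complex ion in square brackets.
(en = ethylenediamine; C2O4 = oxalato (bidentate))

Li[Mn(C2O4)(en)F2]

Ligands: 1 ethylenediamine (en, neutral), 2 fluoro (F, -1), 1 oxalato (C2O4, -2). Ligand charge sum = -4.
Charge balance with lithium (+1) requires 1 complex ion per 1 lithium.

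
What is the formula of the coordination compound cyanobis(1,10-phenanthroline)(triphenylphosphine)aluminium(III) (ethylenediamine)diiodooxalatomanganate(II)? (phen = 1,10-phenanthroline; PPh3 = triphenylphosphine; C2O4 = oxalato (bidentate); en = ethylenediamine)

[Al(CN)(phen)2(PPh3)][Mn(C2O4)(en)I2]

Cation [Al…]: ligand charges -1, Al(III) ⇒ ion charge 2+.
Anion [Mn…]: ligand charges -4, Mn(II) ⇒ ion charge 2−.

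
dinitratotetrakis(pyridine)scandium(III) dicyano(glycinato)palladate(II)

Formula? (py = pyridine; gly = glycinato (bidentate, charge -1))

Cation [Sc…]: ligand charges -2, Sc(III) ⇒ ion charge 1+.
Anion [Pd…]: ligand charges -3, Pd(II) ⇒ ion charge 1−.

[Sc(NO3)2(py)4][Pd(CN)2(gly)]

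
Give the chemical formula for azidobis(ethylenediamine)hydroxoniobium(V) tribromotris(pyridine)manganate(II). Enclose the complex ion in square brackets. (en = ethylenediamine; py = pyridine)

[Nb(en)2(N3)(OH)][MnBr3(py)3]3

Cation [Nb…]: ligand charges -2, Nb(V) ⇒ ion charge 3+.
Anion [Mn…]: ligand charges -3, Mn(II) ⇒ ion charge 1−.
One 3+ cation requires 3 of the 1− anion.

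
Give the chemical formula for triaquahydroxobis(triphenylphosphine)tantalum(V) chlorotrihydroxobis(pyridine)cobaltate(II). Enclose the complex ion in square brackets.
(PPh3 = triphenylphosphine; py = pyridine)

[Ta(H2O)3(OH)(PPh3)2][CoCl(OH)3(py)2]2

Cation [Ta…]: ligand charges -1, Ta(V) ⇒ ion charge 4+.
Anion [Co…]: ligand charges -4, Co(II) ⇒ ion charge 2−.
One 4+ cation requires 2 of the 2− anion.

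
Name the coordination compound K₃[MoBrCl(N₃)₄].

The 3 potassium counter-ions carry a total charge of +3, so each complex ion is 3−.
Ligand charges: 1×bromo (-1 each), 4×azido (-1 each), 1×chloro (-1 each); total -6. So Mo + (-6) = 3−, giving Mo = +3.
Ligands are named alphabetically: azido before bromo before chloro.
The complex ion is anionic, so molybdenum takes the -ate form molybdate(III).

potassium tetraazidobromochloromolybdate(III)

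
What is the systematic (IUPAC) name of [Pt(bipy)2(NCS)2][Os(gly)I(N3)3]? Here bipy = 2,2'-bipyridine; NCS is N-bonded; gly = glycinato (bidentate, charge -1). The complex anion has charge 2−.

bis(2,2'-bipyridine)diisothiocyanatoplatinum(IV) triazido(glycinato)iodoosmate(III)

Both ions are complex: the cation is named first with the plain metal name, the anion second with the -ate form; each ion's ligands are alphabetised independently.
The complex anion is given as 2−; its ligand charges sum to -5, so Os = +3.
A 1:1 salt means the cation carries the equal and opposite charge, 2+.
Cation: ligand charges sum to -2; for the ion to be 2+, Pt = +4.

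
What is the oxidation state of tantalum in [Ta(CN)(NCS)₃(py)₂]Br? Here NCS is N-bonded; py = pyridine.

+5

1 bromide outside the brackets (-1 each) → the complex ion is 1+.
Ligand charges: 3×NCS = -3; 2×py neutral; 1×CN = -1; sum -4.
Ta + (-4) = 1+ ⇒ Ta is +5.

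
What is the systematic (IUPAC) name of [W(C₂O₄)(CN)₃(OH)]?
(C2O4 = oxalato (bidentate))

tricyanohydroxooxalatotungsten(VI)

There is no counter-ion, so the complex is neutral overall.
Ligand charges: 1×hydroxo (-1 each), 1×oxalato (-2 each), 3×cyano (-1 each); total -6. So W + (-6) = 0, giving W = +6.
Ligands are named alphabetically: cyano before hydroxo before oxalato.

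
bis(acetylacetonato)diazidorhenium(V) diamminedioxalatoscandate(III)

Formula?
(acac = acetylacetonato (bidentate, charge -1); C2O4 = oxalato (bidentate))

[Re(acac)2(N3)2][Sc(C2O4)2(NH3)2]

Cation [Re…]: ligand charges -4, Re(V) ⇒ ion charge 1+.
Anion [Sc…]: ligand charges -4, Sc(III) ⇒ ion charge 1−.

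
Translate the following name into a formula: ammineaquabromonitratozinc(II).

Ligands: 1 ammine (NH3, neutral), 1 bromo (Br, -1), 1 nitrato (NO3, -1), 1 aqua (H2O, neutral). Ligand charge sum = -2.
With Zn in oxidation state +2, the complex ion is [Zn...].

[ZnBr(H2O)(NH3)(NO3)]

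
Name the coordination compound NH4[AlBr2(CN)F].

ammonium dibromocyanofluoroaluminate(III)

The 1 ammonium counter-ion carries a total charge of +1, so each complex ion is 1−.
Ligand charges: 1×fluoro (-1 each), 1×cyano (-1 each), 2×bromo (-1 each); total -4. So Al + (-4) = 1−, giving Al = +3.
Ligands are named alphabetically: bromo before cyano before fluoro.
The complex ion is anionic, so aluminium takes the -ate form aluminate(III).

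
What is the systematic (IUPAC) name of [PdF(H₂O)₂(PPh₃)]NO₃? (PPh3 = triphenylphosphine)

The 1 nitrate counter-ion carries a total charge of -1, so each complex ion is 1+.
Ligand charges: 1×triphenylphosphine (neutral), 1×fluoro (-1 each), 2×aqua (neutral); total -1. So Pd + (-1) = 1+, giving Pd = +2.
Ligands are named alphabetically: aqua before fluoro before triphenylphosphine.

diaquafluoro(triphenylphosphine)palladium(II) nitrate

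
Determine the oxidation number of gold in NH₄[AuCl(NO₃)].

+1

1 ammonium outside the brackets (+1 each) → the complex ion is 1−.
Ligand charges: 1×Cl = -1; 1×NO3 = -1; sum -2.
Au + (-2) = 1− ⇒ Au is +1.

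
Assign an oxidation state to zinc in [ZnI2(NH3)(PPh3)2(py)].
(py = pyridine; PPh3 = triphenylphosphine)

No counter-ion: the bracketed complex is neutral.
Ligand charges: 1×NH3 neutral; 1×py neutral; 2×PPh3 neutral; 2×I = -2; sum -2.
Zn + (-2) = 0 ⇒ Zn is +2.

+2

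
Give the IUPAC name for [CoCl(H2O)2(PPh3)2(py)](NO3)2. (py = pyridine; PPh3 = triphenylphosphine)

The 2 nitrate counter-ions carry a total charge of -2, so each complex ion is 2+.
Ligand charges: 1×pyridine (neutral), 2×aqua (neutral), 1×chloro (-1 each), 2×triphenylphosphine (neutral); total -1. So Co + (-1) = 2+, giving Co = +3.
Ligands are named alphabetically: aqua before chloro before pyridine before triphenylphosphine.

diaquachloro(pyridine)bis(triphenylphosphine)cobalt(III) nitrate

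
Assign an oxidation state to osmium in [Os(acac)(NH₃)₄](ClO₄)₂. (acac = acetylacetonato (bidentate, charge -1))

+3

2 perchlorate outside the brackets (-1 each) → the complex ion is 2+.
Ligand charges: 1×acac = -1; 4×NH3 neutral; sum -1.
Os + (-1) = 2+ ⇒ Os is +3.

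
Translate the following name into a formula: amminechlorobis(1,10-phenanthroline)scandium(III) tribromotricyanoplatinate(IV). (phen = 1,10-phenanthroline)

[ScCl(NH3)(phen)2][PtBr3(CN)3]

Cation [Sc…]: ligand charges -1, Sc(III) ⇒ ion charge 2+.
Anion [Pt…]: ligand charges -6, Pt(IV) ⇒ ion charge 2−.
One 2+ cation balances one 2− anion.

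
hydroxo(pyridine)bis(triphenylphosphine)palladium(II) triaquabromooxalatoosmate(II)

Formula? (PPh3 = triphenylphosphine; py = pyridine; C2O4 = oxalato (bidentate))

[Pd(OH)(PPh3)2(py)][OsBr(C2O4)(H2O)3]

Cation [Pd…]: ligand charges -1, Pd(II) ⇒ ion charge 1+.
Anion [Os…]: ligand charges -3, Os(II) ⇒ ion charge 1−.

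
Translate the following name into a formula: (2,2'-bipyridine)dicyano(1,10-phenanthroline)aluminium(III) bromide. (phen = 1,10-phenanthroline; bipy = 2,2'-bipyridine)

Ligands: 2 cyano (CN, -1), 1 1,10-phenanthroline (phen, neutral), 1 2,2'-bipyridine (bipy, neutral). Ligand charge sum = -2.
With Al in oxidation state +3, the complex ion is [Al...]^1+.
Charge balance with bromide (-1) requires 1 complex ion per 1 bromide.

[Al(bipy)(CN)2(phen)]Br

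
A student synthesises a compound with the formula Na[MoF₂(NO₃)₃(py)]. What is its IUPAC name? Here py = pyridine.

sodium difluorotrinitrato(pyridine)molybdate(IV)

The 1 sodium counter-ion carries a total charge of +1, so each complex ion is 1−.
Ligand charges: 1×pyridine (neutral), 3×nitrato (-1 each), 2×fluoro (-1 each); total -5. So Mo + (-5) = 1−, giving Mo = +4.
The complex ion is anionic, so molybdenum takes the -ate form molybdate(IV).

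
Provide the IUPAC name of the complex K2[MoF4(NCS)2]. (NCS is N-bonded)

potassium tetrafluorodiisothiocyanatomolybdate(IV)

The 2 potassium counter-ions carry a total charge of +2, so each complex ion is 2−.
Ligand charges: 2×isothiocyanato (-1 each), 4×fluoro (-1 each); total -6. So Mo + (-6) = 2−, giving Mo = +4.
The complex ion is anionic, so molybdenum takes the -ate form molybdate(IV).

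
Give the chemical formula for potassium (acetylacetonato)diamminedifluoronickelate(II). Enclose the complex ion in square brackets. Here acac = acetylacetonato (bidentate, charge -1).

K[Ni(acac)F2(NH3)2]

Ligands: 2 ammine (NH3, neutral), 2 fluoro (F, -1), 1 acetylacetonato (acac, -1). Ligand charge sum = -3.
Charge balance with potassium (+1) requires 1 complex ion per 1 potassium.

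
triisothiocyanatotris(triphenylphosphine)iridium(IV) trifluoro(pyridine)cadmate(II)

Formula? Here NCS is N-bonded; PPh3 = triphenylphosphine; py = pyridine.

Cation [Ir…]: ligand charges -3, Ir(IV) ⇒ ion charge 1+.
Anion [Cd…]: ligand charges -3, Cd(II) ⇒ ion charge 1−.

[Ir(NCS)3(PPh3)3][CdF3(py)]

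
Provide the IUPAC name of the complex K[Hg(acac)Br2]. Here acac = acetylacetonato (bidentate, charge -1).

potassium (acetylacetonato)dibromomercurate(II)

The 1 potassium counter-ion carries a total charge of +1, so each complex ion is 1−.
Ligand charges: 1×acetylacetonato (-1 each), 2×bromo (-1 each); total -3. So Hg + (-3) = 1−, giving Hg = +2.
Ligands are named alphabetically: acetylacetonato before bromo.
The complex ion is anionic, so mercury takes the -ate form mercurate(II).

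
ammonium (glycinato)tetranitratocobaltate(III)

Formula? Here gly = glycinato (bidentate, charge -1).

Ligands: 4 nitrato (NO3, -1), 1 glycinato (gly, -1). Ligand charge sum = -5.
With Co in oxidation state +3, the complex ion is [Co...]^2−.
Charge balance with ammonium (+1) requires 1 complex ion per 2 ammonium.

(NH4)2[Co(gly)(NO3)4]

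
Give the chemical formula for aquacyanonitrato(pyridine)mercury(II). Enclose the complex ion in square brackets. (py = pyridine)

[Hg(CN)(H2O)(NO3)(py)]

Ligands: 1 nitrato (NO3, -1), 1 aqua (H2O, neutral), 1 pyridine (py, neutral), 1 cyano (CN, -1). Ligand charge sum = -2.
With Hg in oxidation state +2, the complex ion is [Hg...].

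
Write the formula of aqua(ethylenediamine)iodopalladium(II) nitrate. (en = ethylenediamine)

Ligands: 1 iodo (I, -1), 1 ethylenediamine (en, neutral), 1 aqua (H2O, neutral). Ligand charge sum = -1.
Charge balance with nitrate (-1) requires 1 complex ion per 1 nitrate.

[Pd(en)(H2O)I]NO3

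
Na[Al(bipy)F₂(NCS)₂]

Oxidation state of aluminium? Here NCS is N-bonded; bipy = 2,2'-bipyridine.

1 sodium outside the brackets (+1 each) → the complex ion is 1−.
Ligand charges: 2×F = -2; 2×NCS = -2; 1×bipy neutral; sum -4.
Al + (-4) = 1− ⇒ Al is +3.

+3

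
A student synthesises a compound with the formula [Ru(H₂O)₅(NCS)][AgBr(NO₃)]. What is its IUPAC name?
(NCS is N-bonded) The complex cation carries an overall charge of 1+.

pentaaquaisothiocyanatoruthenium(II) bromonitratoargentate(I)

Both ions are complex: the cation is named first with the plain metal name, the anion second with the -ate form; each ion's ligands are alphabetised independently.
The complex cation is given as 1+; its ligand charges sum to -1, so Ru = +2.
A 1:1 salt means the anion carries the equal and opposite charge, 1−.
Anion: ligand charges sum to -2; for the ion to be 1−, Ag = +1.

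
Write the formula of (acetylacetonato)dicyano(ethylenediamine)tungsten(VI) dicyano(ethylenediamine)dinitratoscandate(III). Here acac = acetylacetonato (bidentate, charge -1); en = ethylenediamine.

Cation [W…]: ligand charges -3, W(VI) ⇒ ion charge 3+.
Anion [Sc…]: ligand charges -4, Sc(III) ⇒ ion charge 1−.
One 3+ cation requires 3 of the 1− anion.

[W(acac)(CN)2(en)][Sc(CN)2(en)(NO3)2]3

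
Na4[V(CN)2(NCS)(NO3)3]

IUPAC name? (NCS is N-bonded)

sodium dicyanoisothiocyanatotrinitratovanadate(II)

The 4 sodium counter-ions carry a total charge of +4, so each complex ion is 4−.
Ligand charges: 3×nitrato (-1 each), 2×cyano (-1 each), 1×isothiocyanato (-1 each); total -6. So V + (-6) = 4−, giving V = +2.
Ligands are named alphabetically: cyano before isothiocyanato before nitrato.
The complex ion is anionic, so vanadium takes the -ate form vanadate(II).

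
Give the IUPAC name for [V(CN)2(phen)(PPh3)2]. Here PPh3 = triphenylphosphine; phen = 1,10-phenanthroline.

There is no counter-ion, so the complex is neutral overall.
Ligand charges: 2×triphenylphosphine (neutral), 2×cyano (-1 each), 1×1,10-phenanthroline (neutral); total -2. So V + (-2) = 0, giving V = +2.
Ligands are named alphabetically: cyano before phenanthroline before triphenylphosphine.

dicyano(1,10-phenanthroline)bis(triphenylphosphine)vanadium(II)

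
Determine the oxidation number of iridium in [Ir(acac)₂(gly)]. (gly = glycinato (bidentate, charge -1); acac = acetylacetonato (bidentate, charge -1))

+3

No counter-ion: the bracketed complex is neutral.
Ligand charges: 1×gly = -1; 2×acac = -2; sum -3.
Ir + (-3) = 0 ⇒ Ir is +3.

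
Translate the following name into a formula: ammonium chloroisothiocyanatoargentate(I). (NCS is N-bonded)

Ligands: 1 chloro (Cl, -1), 1 isothiocyanato (NCS, -1). Ligand charge sum = -2.
With Ag in oxidation state +1, the complex ion is [Ag...]^1−.
Charge balance with ammonium (+1) requires 1 complex ion per 1 ammonium.

NH4[AgCl(NCS)]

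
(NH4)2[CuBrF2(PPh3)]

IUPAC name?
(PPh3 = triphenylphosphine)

ammonium bromodifluoro(triphenylphosphine)cuprate(I)

The 2 ammonium counter-ions carry a total charge of +2, so each complex ion is 2−.
Ligand charges: 2×fluoro (-1 each), 1×bromo (-1 each), 1×triphenylphosphine (neutral); total -3. So Cu + (-3) = 2−, giving Cu = +1.
The complex ion is anionic, so copper takes the -ate form cuprate(I).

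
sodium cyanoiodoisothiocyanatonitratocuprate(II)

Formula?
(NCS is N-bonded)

Ligands: 1 cyano (CN, -1), 1 isothiocyanato (NCS, -1), 1 nitrato (NO3, -1), 1 iodo (I, -1). Ligand charge sum = -4.
Charge balance with sodium (+1) requires 1 complex ion per 2 sodium.

Na2[Cu(CN)I(NCS)(NO3)]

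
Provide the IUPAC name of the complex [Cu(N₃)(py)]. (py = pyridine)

azido(pyridine)copper(I)

There is no counter-ion, so the complex is neutral overall.
Ligand charges: 1×azido (-1 each), 1×pyridine (neutral); total -1. So Cu + (-1) = 0, giving Cu = +1.
Ligands are named alphabetically: azido before pyridine.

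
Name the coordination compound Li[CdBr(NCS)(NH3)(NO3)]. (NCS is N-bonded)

The 1 lithium counter-ion carries a total charge of +1, so each complex ion is 1−.
Ligand charges: 1×bromo (-1 each), 1×isothiocyanato (-1 each), 1×ammine (neutral), 1×nitrato (-1 each); total -3. So Cd + (-3) = 1−, giving Cd = +2.
Ligands are named alphabetically: ammine before bromo before isothiocyanato before nitrato.
The complex ion is anionic, so cadmium takes the -ate form cadmate(II).

lithium amminebromoisothiocyanatonitratocadmate(II)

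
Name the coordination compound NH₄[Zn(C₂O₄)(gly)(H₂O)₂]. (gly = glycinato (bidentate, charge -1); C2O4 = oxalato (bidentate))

ammonium diaqua(glycinato)oxalatozincate(II)

The 1 ammonium counter-ion carries a total charge of +1, so each complex ion is 1−.
Ligand charges: 1×glycinato (-1 each), 1×oxalato (-2 each), 2×aqua (neutral); total -3. So Zn + (-3) = 1−, giving Zn = +2.
The complex ion is anionic, so zinc takes the -ate form zincate(II).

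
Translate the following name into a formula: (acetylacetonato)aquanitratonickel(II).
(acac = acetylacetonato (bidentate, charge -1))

Ligands: 1 nitrato (NO3, -1), 1 acetylacetonato (acac, -1), 1 aqua (H2O, neutral). Ligand charge sum = -2.
With Ni in oxidation state +2, the complex ion is [Ni...].

[Ni(acac)(H2O)(NO3)]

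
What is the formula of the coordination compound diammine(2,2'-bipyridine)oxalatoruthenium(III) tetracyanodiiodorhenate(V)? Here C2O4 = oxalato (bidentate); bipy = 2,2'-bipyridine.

Cation [Ru…]: ligand charges -2, Ru(III) ⇒ ion charge 1+.
Anion [Re…]: ligand charges -6, Re(V) ⇒ ion charge 1−.
One 1+ cation balances one 1− anion.

[Ru(bipy)(C2O4)(NH3)2][Re(CN)4I2]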